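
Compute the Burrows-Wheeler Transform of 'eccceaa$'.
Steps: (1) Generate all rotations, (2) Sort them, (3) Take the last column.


Rotations (sorted):
  0: $eccceaa -> last char: a
  1: a$ecccea -> last char: a
  2: aa$eccce -> last char: e
  3: ccceaa$e -> last char: e
  4: cceaa$ec -> last char: c
  5: ceaa$ecc -> last char: c
  6: eaa$eccc -> last char: c
  7: eccceaa$ -> last char: $


BWT = aaeeccc$


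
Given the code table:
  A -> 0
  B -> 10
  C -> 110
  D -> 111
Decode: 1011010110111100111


Decoding:
10 -> B
110 -> C
10 -> B
110 -> C
111 -> D
10 -> B
0 -> A
111 -> D


Result: BCBCDBAD


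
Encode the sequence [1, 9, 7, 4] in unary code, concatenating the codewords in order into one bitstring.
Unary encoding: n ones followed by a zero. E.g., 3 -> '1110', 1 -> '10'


Encode each number as n ones followed by a terminating 0:
  1 -> 10 (2 bits)
  9 -> 1111111110 (10 bits)
  7 -> 11111110 (8 bits)
  4 -> 11110 (5 bits)
Total length = 2 + 10 + 8 + 5 = 25 bits.

Unary([1, 9, 7, 4]) = 1011111111101111111011110 (25 bits)


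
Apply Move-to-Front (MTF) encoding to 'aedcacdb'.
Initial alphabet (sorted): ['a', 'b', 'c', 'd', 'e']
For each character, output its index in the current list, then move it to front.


MTF encoding:
'a': index 0 in ['a', 'b', 'c', 'd', 'e'] -> ['a', 'b', 'c', 'd', 'e']
'e': index 4 in ['a', 'b', 'c', 'd', 'e'] -> ['e', 'a', 'b', 'c', 'd']
'd': index 4 in ['e', 'a', 'b', 'c', 'd'] -> ['d', 'e', 'a', 'b', 'c']
'c': index 4 in ['d', 'e', 'a', 'b', 'c'] -> ['c', 'd', 'e', 'a', 'b']
'a': index 3 in ['c', 'd', 'e', 'a', 'b'] -> ['a', 'c', 'd', 'e', 'b']
'c': index 1 in ['a', 'c', 'd', 'e', 'b'] -> ['c', 'a', 'd', 'e', 'b']
'd': index 2 in ['c', 'a', 'd', 'e', 'b'] -> ['d', 'c', 'a', 'e', 'b']
'b': index 4 in ['d', 'c', 'a', 'e', 'b'] -> ['b', 'd', 'c', 'a', 'e']


Output: [0, 4, 4, 4, 3, 1, 2, 4]


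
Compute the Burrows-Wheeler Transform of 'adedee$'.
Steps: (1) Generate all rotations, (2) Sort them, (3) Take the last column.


Rotations (sorted):
  0: $adedee -> last char: e
  1: adedee$ -> last char: $
  2: dedee$a -> last char: a
  3: dee$ade -> last char: e
  4: e$adede -> last char: e
  5: edee$ad -> last char: d
  6: ee$aded -> last char: d


BWT = e$aeedd


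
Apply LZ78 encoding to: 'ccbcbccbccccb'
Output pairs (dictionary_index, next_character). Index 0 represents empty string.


LZ78 encoding steps:
Dictionary: {0: ''}
Step 1: w='' (idx 0), next='c' -> output (0, 'c'), add 'c' as idx 1
Step 2: w='c' (idx 1), next='b' -> output (1, 'b'), add 'cb' as idx 2
Step 3: w='cb' (idx 2), next='c' -> output (2, 'c'), add 'cbc' as idx 3
Step 4: w='cbc' (idx 3), next='c' -> output (3, 'c'), add 'cbcc' as idx 4
Step 5: w='c' (idx 1), next='c' -> output (1, 'c'), add 'cc' as idx 5
Step 6: w='' (idx 0), next='b' -> output (0, 'b'), add 'b' as idx 6


Encoded: [(0, 'c'), (1, 'b'), (2, 'c'), (3, 'c'), (1, 'c'), (0, 'b')]


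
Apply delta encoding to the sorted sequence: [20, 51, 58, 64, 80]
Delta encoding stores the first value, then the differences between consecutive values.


First value: 20
Deltas:
  51 - 20 = 31
  58 - 51 = 7
  64 - 58 = 6
  80 - 64 = 16


Delta encoded: [20, 31, 7, 6, 16]


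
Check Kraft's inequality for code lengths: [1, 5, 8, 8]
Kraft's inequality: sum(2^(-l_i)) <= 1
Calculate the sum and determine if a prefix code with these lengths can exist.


Sum = 2^(-1) + 2^(-5) + 2^(-8) + 2^(-8)
    = 0.5 + 0.03125 + 0.00390625 + 0.00390625
    = 138/256 = 0.5390625
Since 0.5390625 <= 1, Kraft's inequality IS satisfied.
A prefix code with these lengths CAN exist.

Kraft sum = 0.5390625. Satisfied.


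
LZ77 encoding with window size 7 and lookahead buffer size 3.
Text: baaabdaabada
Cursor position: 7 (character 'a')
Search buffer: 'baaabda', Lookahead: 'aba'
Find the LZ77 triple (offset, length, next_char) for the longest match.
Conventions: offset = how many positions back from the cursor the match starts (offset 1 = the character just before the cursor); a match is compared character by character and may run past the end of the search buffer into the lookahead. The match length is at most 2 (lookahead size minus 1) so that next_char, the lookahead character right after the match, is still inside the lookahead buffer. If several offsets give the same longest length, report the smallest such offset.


Try each offset into the search buffer:
  offset=1 (pos 6, char 'a'): match length 1
  offset=2 (pos 5, char 'd'): match length 0
  offset=3 (pos 4, char 'b'): match length 0
  offset=4 (pos 3, char 'a'): match length 2
  offset=5 (pos 2, char 'a'): match length 1
  offset=6 (pos 1, char 'a'): match length 1
  offset=7 (pos 0, char 'b'): match length 0
Longest match has length 2 at offset 4.
next_char = character at position 7 + 2 = 9 -> 'a'

Best match: offset=4, length=2 (matching 'ab' starting at position 3)
LZ77 triple: (4, 2, 'a')


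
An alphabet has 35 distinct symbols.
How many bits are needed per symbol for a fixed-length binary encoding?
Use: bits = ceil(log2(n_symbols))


log2(35) = 5.1293
Bracket: 2^5 = 32 < 35 <= 2^6 = 64
So ceil(log2(35)) = 6

bits = ceil(log2(35)) = ceil(5.1293) = 6 bits


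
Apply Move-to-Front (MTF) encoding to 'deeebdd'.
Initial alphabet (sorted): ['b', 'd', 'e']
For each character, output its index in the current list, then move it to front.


MTF encoding:
'd': index 1 in ['b', 'd', 'e'] -> ['d', 'b', 'e']
'e': index 2 in ['d', 'b', 'e'] -> ['e', 'd', 'b']
'e': index 0 in ['e', 'd', 'b'] -> ['e', 'd', 'b']
'e': index 0 in ['e', 'd', 'b'] -> ['e', 'd', 'b']
'b': index 2 in ['e', 'd', 'b'] -> ['b', 'e', 'd']
'd': index 2 in ['b', 'e', 'd'] -> ['d', 'b', 'e']
'd': index 0 in ['d', 'b', 'e'] -> ['d', 'b', 'e']


Output: [1, 2, 0, 0, 2, 2, 0]


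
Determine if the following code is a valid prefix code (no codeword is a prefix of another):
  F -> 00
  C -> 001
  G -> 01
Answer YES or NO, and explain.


Checking each pair (does one codeword prefix another?):
  F='00' vs C='001': prefix -- VIOLATION

NO -- this is NOT a valid prefix code. F (00) is a prefix of C (001).


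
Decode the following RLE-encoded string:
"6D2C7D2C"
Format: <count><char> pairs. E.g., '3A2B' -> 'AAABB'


Expanding each <count><char> pair:
  6D -> 'DDDDDD'
  2C -> 'CC'
  7D -> 'DDDDDDD'
  2C -> 'CC'

Decoded = DDDDDDCCDDDDDDDCC


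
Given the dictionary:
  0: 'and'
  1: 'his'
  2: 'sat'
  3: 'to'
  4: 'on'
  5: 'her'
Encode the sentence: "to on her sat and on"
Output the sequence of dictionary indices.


Look up each word in the dictionary:
  'to' -> 3
  'on' -> 4
  'her' -> 5
  'sat' -> 2
  'and' -> 0
  'on' -> 4

Encoded: [3, 4, 5, 2, 0, 4]


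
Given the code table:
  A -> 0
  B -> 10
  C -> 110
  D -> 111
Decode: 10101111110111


Decoding:
10 -> B
10 -> B
111 -> D
111 -> D
0 -> A
111 -> D


Result: BBDDAD


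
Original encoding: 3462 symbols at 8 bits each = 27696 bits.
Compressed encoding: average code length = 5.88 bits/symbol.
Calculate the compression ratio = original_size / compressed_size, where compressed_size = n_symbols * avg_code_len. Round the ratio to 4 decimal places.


original_size = n_symbols * orig_bits = 3462 * 8 = 27696 bits
compressed_size = n_symbols * avg_code_len = 3462 * 5.88 = 20356.56 bits
ratio = original_size / compressed_size = 27696 / 20356.56 = 1.3605

Compression ratio = 1.3605


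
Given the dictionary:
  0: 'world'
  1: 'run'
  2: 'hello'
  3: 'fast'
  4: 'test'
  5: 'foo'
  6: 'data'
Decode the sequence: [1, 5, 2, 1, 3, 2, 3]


Look up each index in the dictionary:
  1 -> 'run'
  5 -> 'foo'
  2 -> 'hello'
  1 -> 'run'
  3 -> 'fast'
  2 -> 'hello'
  3 -> 'fast'

Decoded: "run foo hello run fast hello fast"


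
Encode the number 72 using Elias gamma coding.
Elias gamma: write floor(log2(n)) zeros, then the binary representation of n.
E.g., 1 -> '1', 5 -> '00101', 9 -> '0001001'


num_bits = floor(log2(72)) + 1 = 7
leading_zeros = num_bits - 1 = 6
binary(72) = 1001000

Elias gamma(72) = '000000' + '1001000' = 0000001001000 (13 bits)


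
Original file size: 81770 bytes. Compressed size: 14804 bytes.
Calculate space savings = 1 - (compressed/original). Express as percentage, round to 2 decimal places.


ratio = compressed/original = 14804/81770 = 0.181044
savings = 1 - ratio = 1 - 0.181044 = 0.818956
as a percentage: 0.818956 * 100 = 81.9%

Space savings = 1 - 14804/81770 = 81.9%


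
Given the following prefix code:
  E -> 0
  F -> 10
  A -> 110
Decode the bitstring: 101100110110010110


Decoding step by step:
Bits 10 -> F
Bits 110 -> A
Bits 0 -> E
Bits 110 -> A
Bits 110 -> A
Bits 0 -> E
Bits 10 -> F
Bits 110 -> A


Decoded message: FAEAAEFA


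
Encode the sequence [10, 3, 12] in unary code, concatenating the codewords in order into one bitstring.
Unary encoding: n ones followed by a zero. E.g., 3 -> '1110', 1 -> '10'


Encode each number as n ones followed by a terminating 0:
  10 -> 11111111110 (11 bits)
  3 -> 1110 (4 bits)
  12 -> 1111111111110 (13 bits)
Total length = 11 + 4 + 13 = 28 bits.

Unary([10, 3, 12]) = 1111111111011101111111111110 (28 bits)


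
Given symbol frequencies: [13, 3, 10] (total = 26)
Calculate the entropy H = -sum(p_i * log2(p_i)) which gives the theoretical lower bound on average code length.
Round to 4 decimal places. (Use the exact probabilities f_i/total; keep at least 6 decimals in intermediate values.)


Per-symbol terms -p_i * log2(p_i) with p_i = f_i/26:
  p = 13/26 = 0.500000: log2(p) = -1.000000, -p*log2(p) = 0.500000
  p = 3/26 = 0.115385: log2(p) = -3.115477, -p*log2(p) = 0.359478
  p = 10/26 = 0.384615: log2(p) = -1.378512, -p*log2(p) = 0.530197
H = 0.500000 + 0.359478 + 0.530197 = 1.389675

H = 1.3897 bits/symbol


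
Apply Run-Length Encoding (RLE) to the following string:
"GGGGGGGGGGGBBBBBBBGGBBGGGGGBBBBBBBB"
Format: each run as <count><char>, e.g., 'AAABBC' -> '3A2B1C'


Scanning runs left to right:
  i=0: run of 'G' x 11 -> '11G'
  i=11: run of 'B' x 7 -> '7B'
  i=18: run of 'G' x 2 -> '2G'
  i=20: run of 'B' x 2 -> '2B'
  i=22: run of 'G' x 5 -> '5G'
  i=27: run of 'B' x 8 -> '8B'

RLE = 11G7B2G2B5G8B


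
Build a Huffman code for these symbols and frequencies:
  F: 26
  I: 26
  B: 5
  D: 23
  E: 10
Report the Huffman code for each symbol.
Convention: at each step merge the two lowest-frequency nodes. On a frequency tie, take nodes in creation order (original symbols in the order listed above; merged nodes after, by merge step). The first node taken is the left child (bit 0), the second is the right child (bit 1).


Huffman tree construction:
Step 1: Merge B(5) + E(10) = 15
Step 2: Merge (B+E)(15) + D(23) = 38
Step 3: Merge F(26) + I(26) = 52
Step 4: Merge ((B+E)+D)(38) + (F+I)(52) = 90
Read each symbol's code off the tree from the root (left child = 0, right child = 1).

Codes:
  F: 10 (length 2)
  I: 11 (length 2)
  B: 000 (length 3)
  D: 01 (length 2)
  E: 001 (length 3)
Average code length: 195/90 = 2.1667 bits/symbol


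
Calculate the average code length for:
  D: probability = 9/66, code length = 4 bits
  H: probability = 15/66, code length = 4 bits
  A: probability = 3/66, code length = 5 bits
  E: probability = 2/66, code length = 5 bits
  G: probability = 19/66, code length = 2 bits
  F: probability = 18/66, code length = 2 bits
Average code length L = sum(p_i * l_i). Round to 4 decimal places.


Weighted contributions p_i * l_i:
  D: (9/66) * 4 = 36/66
  H: (15/66) * 4 = 60/66
  A: (3/66) * 5 = 15/66
  E: (2/66) * 5 = 10/66
  G: (19/66) * 2 = 38/66
  F: (18/66) * 2 = 36/66
Sum = (36 + 60 + 15 + 10 + 38 + 36)/66 = 195/66

L = 195/66 = 2.9545 bits/symbol


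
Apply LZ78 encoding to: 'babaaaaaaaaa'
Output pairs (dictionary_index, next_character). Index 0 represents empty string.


LZ78 encoding steps:
Dictionary: {0: ''}
Step 1: w='' (idx 0), next='b' -> output (0, 'b'), add 'b' as idx 1
Step 2: w='' (idx 0), next='a' -> output (0, 'a'), add 'a' as idx 2
Step 3: w='b' (idx 1), next='a' -> output (1, 'a'), add 'ba' as idx 3
Step 4: w='a' (idx 2), next='a' -> output (2, 'a'), add 'aa' as idx 4
Step 5: w='aa' (idx 4), next='a' -> output (4, 'a'), add 'aaa' as idx 5
Step 6: w='aaa' (idx 5), end of input -> output (5, '')


Encoded: [(0, 'b'), (0, 'a'), (1, 'a'), (2, 'a'), (4, 'a'), (5, '')]


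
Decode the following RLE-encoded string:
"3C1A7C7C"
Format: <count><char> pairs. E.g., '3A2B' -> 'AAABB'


Expanding each <count><char> pair:
  3C -> 'CCC'
  1A -> 'A'
  7C -> 'CCCCCCC'
  7C -> 'CCCCCCC'

Decoded = CCCACCCCCCCCCCCCCC


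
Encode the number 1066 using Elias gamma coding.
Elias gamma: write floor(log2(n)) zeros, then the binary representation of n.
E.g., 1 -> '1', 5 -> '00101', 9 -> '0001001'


num_bits = floor(log2(1066)) + 1 = 11
leading_zeros = num_bits - 1 = 10
binary(1066) = 10000101010

Elias gamma(1066) = '0000000000' + '10000101010' = 000000000010000101010 (21 bits)


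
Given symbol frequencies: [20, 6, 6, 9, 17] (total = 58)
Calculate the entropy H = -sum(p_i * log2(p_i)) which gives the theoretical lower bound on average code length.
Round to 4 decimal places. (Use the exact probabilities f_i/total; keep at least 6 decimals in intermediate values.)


Per-symbol terms -p_i * log2(p_i) with p_i = f_i/58:
  p = 20/58 = 0.344828: log2(p) = -1.536053, -p*log2(p) = 0.529673
  p = 6/58 = 0.103448: log2(p) = -3.273018, -p*log2(p) = 0.338588
  p = 6/58 = 0.103448: log2(p) = -3.273018, -p*log2(p) = 0.338588
  p = 9/58 = 0.155172: log2(p) = -2.688056, -p*log2(p) = 0.417112
  p = 17/58 = 0.293103: log2(p) = -1.770518, -p*log2(p) = 0.518945
H = 0.529673 + 0.338588 + 0.338588 + 0.417112 + 0.518945 = 2.142906

H = 2.1429 bits/symbol


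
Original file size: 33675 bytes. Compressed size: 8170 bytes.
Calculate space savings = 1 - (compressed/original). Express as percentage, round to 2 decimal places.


ratio = compressed/original = 8170/33675 = 0.242613
savings = 1 - ratio = 1 - 0.242613 = 0.757387
as a percentage: 0.757387 * 100 = 75.74%

Space savings = 1 - 8170/33675 = 75.74%


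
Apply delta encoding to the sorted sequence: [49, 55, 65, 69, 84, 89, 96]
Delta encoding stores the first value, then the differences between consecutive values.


First value: 49
Deltas:
  55 - 49 = 6
  65 - 55 = 10
  69 - 65 = 4
  84 - 69 = 15
  89 - 84 = 5
  96 - 89 = 7


Delta encoded: [49, 6, 10, 4, 15, 5, 7]


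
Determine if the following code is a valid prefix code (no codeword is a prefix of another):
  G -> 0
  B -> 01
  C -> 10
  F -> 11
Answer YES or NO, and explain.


Checking each pair (does one codeword prefix another?):
  G='0' vs B='01': prefix -- VIOLATION

NO -- this is NOT a valid prefix code. G (0) is a prefix of B (01).


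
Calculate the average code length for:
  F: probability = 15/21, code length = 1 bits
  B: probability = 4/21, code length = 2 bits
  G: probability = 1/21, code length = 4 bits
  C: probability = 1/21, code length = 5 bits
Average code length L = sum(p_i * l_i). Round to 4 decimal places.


Weighted contributions p_i * l_i:
  F: (15/21) * 1 = 15/21
  B: (4/21) * 2 = 8/21
  G: (1/21) * 4 = 4/21
  C: (1/21) * 5 = 5/21
Sum = (15 + 8 + 4 + 5)/21 = 32/21

L = 32/21 = 1.5238 bits/symbol


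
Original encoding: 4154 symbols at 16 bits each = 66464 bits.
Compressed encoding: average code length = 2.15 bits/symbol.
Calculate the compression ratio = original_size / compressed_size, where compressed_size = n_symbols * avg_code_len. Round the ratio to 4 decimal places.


original_size = n_symbols * orig_bits = 4154 * 16 = 66464 bits
compressed_size = n_symbols * avg_code_len = 4154 * 2.15 = 8931.1 bits
ratio = original_size / compressed_size = 66464 / 8931.1 = 7.4419

Compression ratio = 7.4419


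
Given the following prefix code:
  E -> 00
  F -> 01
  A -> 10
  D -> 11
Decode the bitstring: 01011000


Decoding step by step:
Bits 01 -> F
Bits 01 -> F
Bits 10 -> A
Bits 00 -> E


Decoded message: FFAE


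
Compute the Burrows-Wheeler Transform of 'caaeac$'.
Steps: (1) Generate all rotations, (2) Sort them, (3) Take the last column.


Rotations (sorted):
  0: $caaeac -> last char: c
  1: aaeac$c -> last char: c
  2: ac$caae -> last char: e
  3: aeac$ca -> last char: a
  4: c$caaea -> last char: a
  5: caaeac$ -> last char: $
  6: eac$caa -> last char: a


BWT = cceaa$a


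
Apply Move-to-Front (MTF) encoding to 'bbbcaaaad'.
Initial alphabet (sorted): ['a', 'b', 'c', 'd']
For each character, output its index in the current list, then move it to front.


MTF encoding:
'b': index 1 in ['a', 'b', 'c', 'd'] -> ['b', 'a', 'c', 'd']
'b': index 0 in ['b', 'a', 'c', 'd'] -> ['b', 'a', 'c', 'd']
'b': index 0 in ['b', 'a', 'c', 'd'] -> ['b', 'a', 'c', 'd']
'c': index 2 in ['b', 'a', 'c', 'd'] -> ['c', 'b', 'a', 'd']
'a': index 2 in ['c', 'b', 'a', 'd'] -> ['a', 'c', 'b', 'd']
'a': index 0 in ['a', 'c', 'b', 'd'] -> ['a', 'c', 'b', 'd']
'a': index 0 in ['a', 'c', 'b', 'd'] -> ['a', 'c', 'b', 'd']
'a': index 0 in ['a', 'c', 'b', 'd'] -> ['a', 'c', 'b', 'd']
'd': index 3 in ['a', 'c', 'b', 'd'] -> ['d', 'a', 'c', 'b']


Output: [1, 0, 0, 2, 2, 0, 0, 0, 3]


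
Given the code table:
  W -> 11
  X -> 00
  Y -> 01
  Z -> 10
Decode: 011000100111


Decoding:
01 -> Y
10 -> Z
00 -> X
10 -> Z
01 -> Y
11 -> W


Result: YZXZYW


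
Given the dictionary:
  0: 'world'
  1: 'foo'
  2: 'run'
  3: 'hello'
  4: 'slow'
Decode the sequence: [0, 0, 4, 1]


Look up each index in the dictionary:
  0 -> 'world'
  0 -> 'world'
  4 -> 'slow'
  1 -> 'foo'

Decoded: "world world slow foo"


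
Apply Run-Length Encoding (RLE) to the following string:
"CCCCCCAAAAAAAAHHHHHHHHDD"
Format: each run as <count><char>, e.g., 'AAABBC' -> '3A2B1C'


Scanning runs left to right:
  i=0: run of 'C' x 6 -> '6C'
  i=6: run of 'A' x 8 -> '8A'
  i=14: run of 'H' x 8 -> '8H'
  i=22: run of 'D' x 2 -> '2D'

RLE = 6C8A8H2D


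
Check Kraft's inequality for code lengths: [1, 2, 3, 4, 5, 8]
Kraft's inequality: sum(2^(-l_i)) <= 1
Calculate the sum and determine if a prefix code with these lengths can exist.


Sum = 2^(-1) + 2^(-2) + 2^(-3) + 2^(-4) + 2^(-5) + 2^(-8)
    = 0.5 + 0.25 + 0.125 + 0.0625 + 0.03125 + 0.00390625
    = 249/256 = 0.97265625
Since 0.97265625 <= 1, Kraft's inequality IS satisfied.
A prefix code with these lengths CAN exist.

Kraft sum = 0.97265625. Satisfied.


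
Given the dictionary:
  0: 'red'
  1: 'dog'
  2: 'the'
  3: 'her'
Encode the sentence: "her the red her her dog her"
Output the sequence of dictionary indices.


Look up each word in the dictionary:
  'her' -> 3
  'the' -> 2
  'red' -> 0
  'her' -> 3
  'her' -> 3
  'dog' -> 1
  'her' -> 3

Encoded: [3, 2, 0, 3, 3, 1, 3]


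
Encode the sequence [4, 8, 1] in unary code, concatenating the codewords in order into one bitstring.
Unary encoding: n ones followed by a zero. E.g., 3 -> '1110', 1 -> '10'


Encode each number as n ones followed by a terminating 0:
  4 -> 11110 (5 bits)
  8 -> 111111110 (9 bits)
  1 -> 10 (2 bits)
Total length = 5 + 9 + 2 = 16 bits.

Unary([4, 8, 1]) = 1111011111111010 (16 bits)


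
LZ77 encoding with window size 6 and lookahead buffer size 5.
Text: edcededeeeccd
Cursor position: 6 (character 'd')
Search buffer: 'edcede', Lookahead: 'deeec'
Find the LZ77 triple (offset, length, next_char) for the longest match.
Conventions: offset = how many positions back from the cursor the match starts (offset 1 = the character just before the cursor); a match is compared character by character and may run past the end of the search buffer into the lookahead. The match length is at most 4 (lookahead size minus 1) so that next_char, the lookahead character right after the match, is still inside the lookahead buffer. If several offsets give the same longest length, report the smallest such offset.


Try each offset into the search buffer:
  offset=1 (pos 5, char 'e'): match length 0
  offset=2 (pos 4, char 'd'): match length 2
  offset=3 (pos 3, char 'e'): match length 0
  offset=4 (pos 2, char 'c'): match length 0
  offset=5 (pos 1, char 'd'): match length 1
  offset=6 (pos 0, char 'e'): match length 0
Longest match has length 2 at offset 2.
next_char = character at position 6 + 2 = 8 -> 'e'

Best match: offset=2, length=2 (matching 'de' starting at position 4)
LZ77 triple: (2, 2, 'e')


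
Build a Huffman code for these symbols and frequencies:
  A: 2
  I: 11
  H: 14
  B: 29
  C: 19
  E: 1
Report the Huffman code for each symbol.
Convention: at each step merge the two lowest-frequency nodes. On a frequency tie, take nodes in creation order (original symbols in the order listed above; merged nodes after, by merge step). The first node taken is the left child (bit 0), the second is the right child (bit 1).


Huffman tree construction:
Step 1: Merge E(1) + A(2) = 3
Step 2: Merge (E+A)(3) + I(11) = 14
Step 3: Merge H(14) + ((E+A)+I)(14) = 28
Step 4: Merge C(19) + (H+((E+A)+I))(28) = 47
Step 5: Merge B(29) + (C+(H+((E+A)+I)))(47) = 76
Read each symbol's code off the tree from the root (left child = 0, right child = 1).

Codes:
  A: 11101 (length 5)
  I: 1111 (length 4)
  H: 110 (length 3)
  B: 0 (length 1)
  C: 10 (length 2)
  E: 11100 (length 5)
Average code length: 168/76 = 2.2105 bits/symbol


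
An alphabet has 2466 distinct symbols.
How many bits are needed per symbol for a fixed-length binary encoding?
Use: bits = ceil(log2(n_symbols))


log2(2466) = 11.268
Bracket: 2^11 = 2048 < 2466 <= 2^12 = 4096
So ceil(log2(2466)) = 12

bits = ceil(log2(2466)) = ceil(11.268) = 12 bits


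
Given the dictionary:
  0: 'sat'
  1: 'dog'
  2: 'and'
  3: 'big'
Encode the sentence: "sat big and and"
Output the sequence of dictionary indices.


Look up each word in the dictionary:
  'sat' -> 0
  'big' -> 3
  'and' -> 2
  'and' -> 2

Encoded: [0, 3, 2, 2]


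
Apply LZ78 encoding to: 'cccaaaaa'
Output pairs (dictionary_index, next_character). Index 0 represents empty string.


LZ78 encoding steps:
Dictionary: {0: ''}
Step 1: w='' (idx 0), next='c' -> output (0, 'c'), add 'c' as idx 1
Step 2: w='c' (idx 1), next='c' -> output (1, 'c'), add 'cc' as idx 2
Step 3: w='' (idx 0), next='a' -> output (0, 'a'), add 'a' as idx 3
Step 4: w='a' (idx 3), next='a' -> output (3, 'a'), add 'aa' as idx 4
Step 5: w='aa' (idx 4), end of input -> output (4, '')


Encoded: [(0, 'c'), (1, 'c'), (0, 'a'), (3, 'a'), (4, '')]


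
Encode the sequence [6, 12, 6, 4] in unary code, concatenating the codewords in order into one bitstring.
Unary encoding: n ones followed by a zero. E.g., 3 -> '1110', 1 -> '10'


Encode each number as n ones followed by a terminating 0:
  6 -> 1111110 (7 bits)
  12 -> 1111111111110 (13 bits)
  6 -> 1111110 (7 bits)
  4 -> 11110 (5 bits)
Total length = 7 + 13 + 7 + 5 = 32 bits.

Unary([6, 12, 6, 4]) = 11111101111111111110111111011110 (32 bits)


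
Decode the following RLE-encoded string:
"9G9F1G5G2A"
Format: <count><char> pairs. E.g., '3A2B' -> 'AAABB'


Expanding each <count><char> pair:
  9G -> 'GGGGGGGGG'
  9F -> 'FFFFFFFFF'
  1G -> 'G'
  5G -> 'GGGGG'
  2A -> 'AA'

Decoded = GGGGGGGGGFFFFFFFFFGGGGGGAA


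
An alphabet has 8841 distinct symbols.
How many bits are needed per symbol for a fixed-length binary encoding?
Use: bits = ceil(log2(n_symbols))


log2(8841) = 13.11
Bracket: 2^13 = 8192 < 8841 <= 2^14 = 16384
So ceil(log2(8841)) = 14

bits = ceil(log2(8841)) = ceil(13.11) = 14 bits


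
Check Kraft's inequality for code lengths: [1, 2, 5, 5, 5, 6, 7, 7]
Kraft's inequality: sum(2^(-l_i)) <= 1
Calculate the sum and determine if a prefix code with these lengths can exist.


Sum = 2^(-1) + 2^(-2) + 2^(-5) + 2^(-5) + 2^(-5) + 2^(-6) + 2^(-7) + 2^(-7)
    = 0.5 + 0.25 + 0.03125 + 0.03125 + 0.03125 + 0.015625 + 0.0078125 + 0.0078125
    = 112/128 = 0.875
Since 0.875 <= 1, Kraft's inequality IS satisfied.
A prefix code with these lengths CAN exist.

Kraft sum = 0.875. Satisfied.


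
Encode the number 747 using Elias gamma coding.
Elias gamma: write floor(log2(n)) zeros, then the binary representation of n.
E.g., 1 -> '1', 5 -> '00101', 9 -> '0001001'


num_bits = floor(log2(747)) + 1 = 10
leading_zeros = num_bits - 1 = 9
binary(747) = 1011101011

Elias gamma(747) = '000000000' + '1011101011' = 0000000001011101011 (19 bits)


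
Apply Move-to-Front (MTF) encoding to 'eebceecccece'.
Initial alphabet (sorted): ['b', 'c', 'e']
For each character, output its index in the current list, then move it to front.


MTF encoding:
'e': index 2 in ['b', 'c', 'e'] -> ['e', 'b', 'c']
'e': index 0 in ['e', 'b', 'c'] -> ['e', 'b', 'c']
'b': index 1 in ['e', 'b', 'c'] -> ['b', 'e', 'c']
'c': index 2 in ['b', 'e', 'c'] -> ['c', 'b', 'e']
'e': index 2 in ['c', 'b', 'e'] -> ['e', 'c', 'b']
'e': index 0 in ['e', 'c', 'b'] -> ['e', 'c', 'b']
'c': index 1 in ['e', 'c', 'b'] -> ['c', 'e', 'b']
'c': index 0 in ['c', 'e', 'b'] -> ['c', 'e', 'b']
'c': index 0 in ['c', 'e', 'b'] -> ['c', 'e', 'b']
'e': index 1 in ['c', 'e', 'b'] -> ['e', 'c', 'b']
'c': index 1 in ['e', 'c', 'b'] -> ['c', 'e', 'b']
'e': index 1 in ['c', 'e', 'b'] -> ['e', 'c', 'b']


Output: [2, 0, 1, 2, 2, 0, 1, 0, 0, 1, 1, 1]


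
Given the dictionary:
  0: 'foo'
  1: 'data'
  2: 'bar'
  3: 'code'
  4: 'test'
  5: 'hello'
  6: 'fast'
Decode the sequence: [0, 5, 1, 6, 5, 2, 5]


Look up each index in the dictionary:
  0 -> 'foo'
  5 -> 'hello'
  1 -> 'data'
  6 -> 'fast'
  5 -> 'hello'
  2 -> 'bar'
  5 -> 'hello'

Decoded: "foo hello data fast hello bar hello"


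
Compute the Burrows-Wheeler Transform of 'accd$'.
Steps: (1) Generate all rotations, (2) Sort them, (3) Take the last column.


Rotations (sorted):
  0: $accd -> last char: d
  1: accd$ -> last char: $
  2: ccd$a -> last char: a
  3: cd$ac -> last char: c
  4: d$acc -> last char: c


BWT = d$acc


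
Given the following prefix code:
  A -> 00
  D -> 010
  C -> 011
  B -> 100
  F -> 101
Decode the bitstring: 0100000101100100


Decoding step by step:
Bits 010 -> D
Bits 00 -> A
Bits 00 -> A
Bits 101 -> F
Bits 100 -> B
Bits 100 -> B


Decoded message: DAAFBB


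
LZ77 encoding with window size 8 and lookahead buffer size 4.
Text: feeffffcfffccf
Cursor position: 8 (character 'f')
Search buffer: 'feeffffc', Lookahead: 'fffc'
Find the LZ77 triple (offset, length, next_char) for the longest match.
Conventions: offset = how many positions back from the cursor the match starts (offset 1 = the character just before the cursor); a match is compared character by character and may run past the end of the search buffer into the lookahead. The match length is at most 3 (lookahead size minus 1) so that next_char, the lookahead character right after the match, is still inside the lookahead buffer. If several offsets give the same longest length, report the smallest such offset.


Try each offset into the search buffer:
  offset=1 (pos 7, char 'c'): match length 0
  offset=2 (pos 6, char 'f'): match length 1
  offset=3 (pos 5, char 'f'): match length 2
  offset=4 (pos 4, char 'f'): match length 3
  offset=5 (pos 3, char 'f'): match length 3
  offset=6 (pos 2, char 'e'): match length 0
  offset=7 (pos 1, char 'e'): match length 0
  offset=8 (pos 0, char 'f'): match length 1
Longest match has length 3, found at offsets 4, 5; take the smallest, offset 4.
next_char = character at position 8 + 3 = 11 -> 'c'

Best match: offset=4, length=3 (matching 'fff' starting at position 4)
LZ77 triple: (4, 3, 'c')


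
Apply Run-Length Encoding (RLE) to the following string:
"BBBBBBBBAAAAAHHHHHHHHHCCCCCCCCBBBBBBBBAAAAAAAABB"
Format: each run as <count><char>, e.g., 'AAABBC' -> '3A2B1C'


Scanning runs left to right:
  i=0: run of 'B' x 8 -> '8B'
  i=8: run of 'A' x 5 -> '5A'
  i=13: run of 'H' x 9 -> '9H'
  i=22: run of 'C' x 8 -> '8C'
  i=30: run of 'B' x 8 -> '8B'
  i=38: run of 'A' x 8 -> '8A'
  i=46: run of 'B' x 2 -> '2B'

RLE = 8B5A9H8C8B8A2B


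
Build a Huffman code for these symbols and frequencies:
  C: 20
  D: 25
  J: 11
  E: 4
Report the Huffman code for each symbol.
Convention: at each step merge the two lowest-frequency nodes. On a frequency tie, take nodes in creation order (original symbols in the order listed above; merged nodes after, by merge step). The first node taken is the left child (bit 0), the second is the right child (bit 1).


Huffman tree construction:
Step 1: Merge E(4) + J(11) = 15
Step 2: Merge (E+J)(15) + C(20) = 35
Step 3: Merge D(25) + ((E+J)+C)(35) = 60
Read each symbol's code off the tree from the root (left child = 0, right child = 1).

Codes:
  C: 11 (length 2)
  D: 0 (length 1)
  J: 101 (length 3)
  E: 100 (length 3)
Average code length: 110/60 = 1.8333 bits/symbol


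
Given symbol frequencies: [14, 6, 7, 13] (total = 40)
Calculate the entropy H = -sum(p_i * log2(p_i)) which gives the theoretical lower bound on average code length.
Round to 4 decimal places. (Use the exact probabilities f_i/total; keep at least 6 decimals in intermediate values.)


Per-symbol terms -p_i * log2(p_i) with p_i = f_i/40:
  p = 14/40 = 0.350000: log2(p) = -1.514573, -p*log2(p) = 0.530101
  p = 6/40 = 0.150000: log2(p) = -2.736966, -p*log2(p) = 0.410545
  p = 7/40 = 0.175000: log2(p) = -2.514573, -p*log2(p) = 0.440050
  p = 13/40 = 0.325000: log2(p) = -1.621488, -p*log2(p) = 0.526984
H = 0.530101 + 0.410545 + 0.440050 + 0.526984 = 1.907680

H = 1.9077 bits/symbol


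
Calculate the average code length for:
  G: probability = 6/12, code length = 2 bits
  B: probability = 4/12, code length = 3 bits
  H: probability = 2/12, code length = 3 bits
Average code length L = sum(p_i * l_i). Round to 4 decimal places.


Weighted contributions p_i * l_i:
  G: (6/12) * 2 = 12/12
  B: (4/12) * 3 = 12/12
  H: (2/12) * 3 = 6/12
Sum = (12 + 12 + 6)/12 = 30/12

L = 30/12 = 2.5000 bits/symbol


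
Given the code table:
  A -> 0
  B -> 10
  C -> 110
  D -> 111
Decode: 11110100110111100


Decoding:
111 -> D
10 -> B
10 -> B
0 -> A
110 -> C
111 -> D
10 -> B
0 -> A


Result: DBBACDBA


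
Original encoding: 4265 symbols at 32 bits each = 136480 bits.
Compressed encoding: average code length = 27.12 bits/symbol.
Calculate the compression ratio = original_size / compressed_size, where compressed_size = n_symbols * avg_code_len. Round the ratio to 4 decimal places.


original_size = n_symbols * orig_bits = 4265 * 32 = 136480 bits
compressed_size = n_symbols * avg_code_len = 4265 * 27.12 = 115666.8 bits
ratio = original_size / compressed_size = 136480 / 115666.8 = 1.1799

Compression ratio = 1.1799


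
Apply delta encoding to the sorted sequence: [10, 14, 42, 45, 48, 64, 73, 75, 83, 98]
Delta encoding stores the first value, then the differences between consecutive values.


First value: 10
Deltas:
  14 - 10 = 4
  42 - 14 = 28
  45 - 42 = 3
  48 - 45 = 3
  64 - 48 = 16
  73 - 64 = 9
  75 - 73 = 2
  83 - 75 = 8
  98 - 83 = 15


Delta encoded: [10, 4, 28, 3, 3, 16, 9, 2, 8, 15]


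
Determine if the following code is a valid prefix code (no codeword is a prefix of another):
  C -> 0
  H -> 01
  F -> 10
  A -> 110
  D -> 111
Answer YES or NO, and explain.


Checking each pair (does one codeword prefix another?):
  C='0' vs H='01': prefix -- VIOLATION

NO -- this is NOT a valid prefix code. C (0) is a prefix of H (01).


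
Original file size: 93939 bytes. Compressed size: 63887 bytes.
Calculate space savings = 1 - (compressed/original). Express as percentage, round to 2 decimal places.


ratio = compressed/original = 63887/93939 = 0.68009
savings = 1 - ratio = 1 - 0.68009 = 0.31991
as a percentage: 0.31991 * 100 = 31.99%

Space savings = 1 - 63887/93939 = 31.99%


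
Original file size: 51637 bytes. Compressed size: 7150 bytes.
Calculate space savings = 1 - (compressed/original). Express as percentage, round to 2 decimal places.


ratio = compressed/original = 7150/51637 = 0.138467
savings = 1 - ratio = 1 - 0.138467 = 0.861533
as a percentage: 0.861533 * 100 = 86.15%

Space savings = 1 - 7150/51637 = 86.15%


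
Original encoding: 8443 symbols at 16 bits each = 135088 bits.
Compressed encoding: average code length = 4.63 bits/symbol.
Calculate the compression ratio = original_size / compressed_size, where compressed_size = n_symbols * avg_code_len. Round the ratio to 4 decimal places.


original_size = n_symbols * orig_bits = 8443 * 16 = 135088 bits
compressed_size = n_symbols * avg_code_len = 8443 * 4.63 = 39091.09 bits
ratio = original_size / compressed_size = 135088 / 39091.09 = 3.4557

Compression ratio = 3.4557


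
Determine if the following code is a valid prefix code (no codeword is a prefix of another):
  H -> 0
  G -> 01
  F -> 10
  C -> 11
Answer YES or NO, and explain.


Checking each pair (does one codeword prefix another?):
  H='0' vs G='01': prefix -- VIOLATION

NO -- this is NOT a valid prefix code. H (0) is a prefix of G (01).


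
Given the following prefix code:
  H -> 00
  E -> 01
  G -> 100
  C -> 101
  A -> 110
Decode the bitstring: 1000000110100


Decoding step by step:
Bits 100 -> G
Bits 00 -> H
Bits 00 -> H
Bits 110 -> A
Bits 100 -> G


Decoded message: GHHAG


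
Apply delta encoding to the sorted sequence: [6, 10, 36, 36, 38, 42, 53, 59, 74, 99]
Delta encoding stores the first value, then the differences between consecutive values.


First value: 6
Deltas:
  10 - 6 = 4
  36 - 10 = 26
  36 - 36 = 0
  38 - 36 = 2
  42 - 38 = 4
  53 - 42 = 11
  59 - 53 = 6
  74 - 59 = 15
  99 - 74 = 25


Delta encoded: [6, 4, 26, 0, 2, 4, 11, 6, 15, 25]


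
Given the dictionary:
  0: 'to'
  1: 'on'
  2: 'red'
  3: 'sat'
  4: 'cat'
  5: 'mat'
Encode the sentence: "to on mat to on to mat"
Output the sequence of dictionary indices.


Look up each word in the dictionary:
  'to' -> 0
  'on' -> 1
  'mat' -> 5
  'to' -> 0
  'on' -> 1
  'to' -> 0
  'mat' -> 5

Encoded: [0, 1, 5, 0, 1, 0, 5]


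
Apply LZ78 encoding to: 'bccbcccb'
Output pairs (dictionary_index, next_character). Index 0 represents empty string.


LZ78 encoding steps:
Dictionary: {0: ''}
Step 1: w='' (idx 0), next='b' -> output (0, 'b'), add 'b' as idx 1
Step 2: w='' (idx 0), next='c' -> output (0, 'c'), add 'c' as idx 2
Step 3: w='c' (idx 2), next='b' -> output (2, 'b'), add 'cb' as idx 3
Step 4: w='c' (idx 2), next='c' -> output (2, 'c'), add 'cc' as idx 4
Step 5: w='cb' (idx 3), end of input -> output (3, '')


Encoded: [(0, 'b'), (0, 'c'), (2, 'b'), (2, 'c'), (3, '')]


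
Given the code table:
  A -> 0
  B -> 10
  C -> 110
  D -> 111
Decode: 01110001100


Decoding:
0 -> A
111 -> D
0 -> A
0 -> A
0 -> A
110 -> C
0 -> A


Result: ADAAACA


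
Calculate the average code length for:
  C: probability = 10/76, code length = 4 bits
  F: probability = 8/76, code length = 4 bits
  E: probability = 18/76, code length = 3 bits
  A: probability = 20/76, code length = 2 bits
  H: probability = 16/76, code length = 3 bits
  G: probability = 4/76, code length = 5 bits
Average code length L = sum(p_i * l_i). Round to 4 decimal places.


Weighted contributions p_i * l_i:
  C: (10/76) * 4 = 40/76
  F: (8/76) * 4 = 32/76
  E: (18/76) * 3 = 54/76
  A: (20/76) * 2 = 40/76
  H: (16/76) * 3 = 48/76
  G: (4/76) * 5 = 20/76
Sum = (40 + 32 + 54 + 40 + 48 + 20)/76 = 234/76

L = 234/76 = 3.0789 bits/symbol


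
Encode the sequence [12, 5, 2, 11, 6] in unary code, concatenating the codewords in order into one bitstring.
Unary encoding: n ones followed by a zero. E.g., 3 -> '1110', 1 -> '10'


Encode each number as n ones followed by a terminating 0:
  12 -> 1111111111110 (13 bits)
  5 -> 111110 (6 bits)
  2 -> 110 (3 bits)
  11 -> 111111111110 (12 bits)
  6 -> 1111110 (7 bits)
Total length = 13 + 6 + 3 + 12 + 7 = 41 bits.

Unary([12, 5, 2, 11, 6]) = 11111111111101111101101111111111101111110 (41 bits)


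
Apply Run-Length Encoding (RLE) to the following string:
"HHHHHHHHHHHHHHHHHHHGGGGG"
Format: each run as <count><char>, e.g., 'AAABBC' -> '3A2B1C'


Scanning runs left to right:
  i=0: run of 'H' x 19 -> '19H'
  i=19: run of 'G' x 5 -> '5G'

RLE = 19H5G


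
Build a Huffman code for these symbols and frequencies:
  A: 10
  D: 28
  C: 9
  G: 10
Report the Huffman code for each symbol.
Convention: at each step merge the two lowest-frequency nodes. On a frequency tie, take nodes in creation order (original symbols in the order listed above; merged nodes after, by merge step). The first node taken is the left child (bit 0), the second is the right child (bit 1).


Huffman tree construction:
Step 1: Merge C(9) + A(10) = 19
Step 2: Merge G(10) + (C+A)(19) = 29
Step 3: Merge D(28) + (G+(C+A))(29) = 57
Read each symbol's code off the tree from the root (left child = 0, right child = 1).

Codes:
  A: 111 (length 3)
  D: 0 (length 1)
  C: 110 (length 3)
  G: 10 (length 2)
Average code length: 105/57 = 1.8421 bits/symbol


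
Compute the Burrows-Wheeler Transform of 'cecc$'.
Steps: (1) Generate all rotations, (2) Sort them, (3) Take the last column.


Rotations (sorted):
  0: $cecc -> last char: c
  1: c$cec -> last char: c
  2: cc$ce -> last char: e
  3: cecc$ -> last char: $
  4: ecc$c -> last char: c


BWT = cce$c


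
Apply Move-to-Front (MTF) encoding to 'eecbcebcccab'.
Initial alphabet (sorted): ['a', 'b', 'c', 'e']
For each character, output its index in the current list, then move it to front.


MTF encoding:
'e': index 3 in ['a', 'b', 'c', 'e'] -> ['e', 'a', 'b', 'c']
'e': index 0 in ['e', 'a', 'b', 'c'] -> ['e', 'a', 'b', 'c']
'c': index 3 in ['e', 'a', 'b', 'c'] -> ['c', 'e', 'a', 'b']
'b': index 3 in ['c', 'e', 'a', 'b'] -> ['b', 'c', 'e', 'a']
'c': index 1 in ['b', 'c', 'e', 'a'] -> ['c', 'b', 'e', 'a']
'e': index 2 in ['c', 'b', 'e', 'a'] -> ['e', 'c', 'b', 'a']
'b': index 2 in ['e', 'c', 'b', 'a'] -> ['b', 'e', 'c', 'a']
'c': index 2 in ['b', 'e', 'c', 'a'] -> ['c', 'b', 'e', 'a']
'c': index 0 in ['c', 'b', 'e', 'a'] -> ['c', 'b', 'e', 'a']
'c': index 0 in ['c', 'b', 'e', 'a'] -> ['c', 'b', 'e', 'a']
'a': index 3 in ['c', 'b', 'e', 'a'] -> ['a', 'c', 'b', 'e']
'b': index 2 in ['a', 'c', 'b', 'e'] -> ['b', 'a', 'c', 'e']


Output: [3, 0, 3, 3, 1, 2, 2, 2, 0, 0, 3, 2]


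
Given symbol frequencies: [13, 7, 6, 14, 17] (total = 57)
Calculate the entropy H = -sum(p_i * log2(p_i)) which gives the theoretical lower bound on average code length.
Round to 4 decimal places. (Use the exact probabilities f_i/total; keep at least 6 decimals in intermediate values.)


Per-symbol terms -p_i * log2(p_i) with p_i = f_i/57:
  p = 13/57 = 0.228070: log2(p) = -2.132450, -p*log2(p) = 0.486348
  p = 7/57 = 0.122807: log2(p) = -3.025535, -p*log2(p) = 0.371557
  p = 6/57 = 0.105263: log2(p) = -3.247928, -p*log2(p) = 0.341887
  p = 14/57 = 0.245614: log2(p) = -2.025535, -p*log2(p) = 0.497500
  p = 17/57 = 0.298246: log2(p) = -1.745427, -p*log2(p) = 0.520566
H = 0.486348 + 0.371557 + 0.341887 + 0.497500 + 0.520566 = 2.217858

H = 2.2179 bits/symbol


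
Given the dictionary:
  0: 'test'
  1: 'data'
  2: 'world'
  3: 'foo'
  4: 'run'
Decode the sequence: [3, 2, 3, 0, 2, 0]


Look up each index in the dictionary:
  3 -> 'foo'
  2 -> 'world'
  3 -> 'foo'
  0 -> 'test'
  2 -> 'world'
  0 -> 'test'

Decoded: "foo world foo test world test"


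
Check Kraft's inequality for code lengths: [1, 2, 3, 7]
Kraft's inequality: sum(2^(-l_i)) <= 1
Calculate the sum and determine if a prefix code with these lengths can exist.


Sum = 2^(-1) + 2^(-2) + 2^(-3) + 2^(-7)
    = 0.5 + 0.25 + 0.125 + 0.0078125
    = 113/128 = 0.8828125
Since 0.8828125 <= 1, Kraft's inequality IS satisfied.
A prefix code with these lengths CAN exist.

Kraft sum = 0.8828125. Satisfied.


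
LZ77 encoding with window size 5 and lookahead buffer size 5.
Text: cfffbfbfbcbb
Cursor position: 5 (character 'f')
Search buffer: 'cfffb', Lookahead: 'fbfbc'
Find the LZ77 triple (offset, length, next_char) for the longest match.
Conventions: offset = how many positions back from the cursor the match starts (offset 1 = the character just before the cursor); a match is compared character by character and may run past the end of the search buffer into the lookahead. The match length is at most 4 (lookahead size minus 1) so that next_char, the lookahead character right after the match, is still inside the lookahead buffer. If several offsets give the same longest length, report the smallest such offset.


Try each offset into the search buffer:
  offset=1 (pos 4, char 'b'): match length 0
  offset=2 (pos 3, char 'f'): match length 4
  offset=3 (pos 2, char 'f'): match length 1
  offset=4 (pos 1, char 'f'): match length 1
  offset=5 (pos 0, char 'c'): match length 0
Longest match has length 4 at offset 2.
next_char = character at position 5 + 4 = 9 -> 'c'

Best match: offset=2, length=4 (matching 'fbfb' starting at position 3)
LZ77 triple: (2, 4, 'c')
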